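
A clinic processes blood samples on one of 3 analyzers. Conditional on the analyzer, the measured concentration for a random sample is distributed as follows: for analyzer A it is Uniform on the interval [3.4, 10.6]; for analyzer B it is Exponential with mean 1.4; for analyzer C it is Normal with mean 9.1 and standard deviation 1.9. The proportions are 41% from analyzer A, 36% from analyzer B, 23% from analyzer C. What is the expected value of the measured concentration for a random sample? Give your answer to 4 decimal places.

Component means — A: 7; B: 1.4; C: 9.1.
E[X] = 0.41·7 + 0.36·1.4 + 0.23·9.1 = 5.467.

5.4670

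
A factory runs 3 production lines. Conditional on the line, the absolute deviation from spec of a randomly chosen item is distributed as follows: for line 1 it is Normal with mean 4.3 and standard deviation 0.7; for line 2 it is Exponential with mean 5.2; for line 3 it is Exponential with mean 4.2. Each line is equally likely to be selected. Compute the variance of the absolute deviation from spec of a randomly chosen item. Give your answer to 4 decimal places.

Per component, 1: μ=4.3, E[X²]=18.98; 2: μ=5.2, E[X²]=54.08; 3: μ=4.2, E[X²]=35.28.
E[X] = 0.333333·4.3 + 0.333333·5.2 + 0.333333·4.2 = 4.56667.
E[X²] = 0.333333·18.98 + 0.333333·54.08 + 0.333333·35.28 = 36.1133.
Var(X) = E[X²] − (E[X])² = 36.1133 − 20.8544 = 15.2589.

15.2589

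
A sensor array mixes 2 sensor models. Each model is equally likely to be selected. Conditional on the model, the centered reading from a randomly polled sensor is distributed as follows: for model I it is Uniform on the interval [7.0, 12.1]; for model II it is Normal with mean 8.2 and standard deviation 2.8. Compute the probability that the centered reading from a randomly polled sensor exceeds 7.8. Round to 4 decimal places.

Conditional on each model, P(X > 7.8): I: 0.843137; II: 0.556798.
By total probability, P(X > 7.8) = 0.5·0.843137 + 0.5·0.556798 = 0.699968.

0.7000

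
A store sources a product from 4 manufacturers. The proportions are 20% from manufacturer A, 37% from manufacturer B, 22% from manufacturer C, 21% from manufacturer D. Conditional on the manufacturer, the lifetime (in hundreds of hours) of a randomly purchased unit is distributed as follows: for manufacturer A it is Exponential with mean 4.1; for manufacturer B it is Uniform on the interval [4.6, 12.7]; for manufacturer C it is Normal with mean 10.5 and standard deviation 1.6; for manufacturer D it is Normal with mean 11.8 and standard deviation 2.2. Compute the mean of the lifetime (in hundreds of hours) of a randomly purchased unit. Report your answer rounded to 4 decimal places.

8.8085

Component means — A: 4.1; B: 8.65; C: 10.5; D: 11.8.
E[X] = 0.2·4.1 + 0.37·8.65 + 0.22·10.5 + 0.21·11.8 = 8.8085.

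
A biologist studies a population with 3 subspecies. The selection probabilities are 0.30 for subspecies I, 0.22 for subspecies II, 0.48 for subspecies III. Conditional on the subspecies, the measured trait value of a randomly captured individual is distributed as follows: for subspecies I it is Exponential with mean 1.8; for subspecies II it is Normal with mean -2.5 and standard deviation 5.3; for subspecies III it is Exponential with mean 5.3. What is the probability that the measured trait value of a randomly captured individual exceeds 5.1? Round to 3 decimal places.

Conditional on each subspecies, P(X > 5.1): I: 0.0588165; II: 0.0757915; III: 0.382027.
By total probability, P(X > 5.1) = 0.3·0.0588165 + 0.22·0.0757915 + 0.48·0.382027 = 0.217692.

0.218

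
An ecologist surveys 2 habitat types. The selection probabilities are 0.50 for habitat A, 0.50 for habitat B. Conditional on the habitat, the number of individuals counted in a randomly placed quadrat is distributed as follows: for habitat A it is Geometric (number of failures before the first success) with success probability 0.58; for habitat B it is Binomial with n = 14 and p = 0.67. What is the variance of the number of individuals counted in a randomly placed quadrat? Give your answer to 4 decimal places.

Per component, A: μ=0.724138, E[X²]=1.77289; B: μ=9.38, E[X²]=91.0798.
E[X] = 0.5·0.724138 + 0.5·9.38 = 5.05207.
E[X²] = 0.5·1.77289 + 0.5·91.0798 = 46.4263.
Var(X) = E[X²] − (E[X])² = 46.4263 − 25.5234 = 20.9029.

20.9029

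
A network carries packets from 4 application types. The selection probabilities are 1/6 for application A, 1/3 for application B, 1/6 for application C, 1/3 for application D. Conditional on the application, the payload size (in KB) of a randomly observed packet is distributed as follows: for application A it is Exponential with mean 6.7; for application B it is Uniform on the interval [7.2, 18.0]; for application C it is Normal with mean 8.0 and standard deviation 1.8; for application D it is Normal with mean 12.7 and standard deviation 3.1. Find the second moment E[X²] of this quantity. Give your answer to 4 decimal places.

139.2967

For each component E[X²] = Var + (mean)², giving A: 89.78; B: 168.48; C: 67.24; D: 170.9.
Overall E[X²] = 0.166667·89.78 + 0.333333·168.48 + 0.166667·67.24 + 0.333333·170.9 = 139.297.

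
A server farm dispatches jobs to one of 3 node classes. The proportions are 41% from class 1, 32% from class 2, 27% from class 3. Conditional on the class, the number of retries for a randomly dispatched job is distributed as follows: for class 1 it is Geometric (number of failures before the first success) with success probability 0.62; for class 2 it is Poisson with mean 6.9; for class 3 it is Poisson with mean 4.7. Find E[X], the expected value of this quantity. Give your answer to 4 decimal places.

3.7283

Component means — 1: 0.612903; 2: 6.9; 3: 4.7.
E[X] = 0.41·0.612903 + 0.32·6.9 + 0.27·4.7 = 3.72829.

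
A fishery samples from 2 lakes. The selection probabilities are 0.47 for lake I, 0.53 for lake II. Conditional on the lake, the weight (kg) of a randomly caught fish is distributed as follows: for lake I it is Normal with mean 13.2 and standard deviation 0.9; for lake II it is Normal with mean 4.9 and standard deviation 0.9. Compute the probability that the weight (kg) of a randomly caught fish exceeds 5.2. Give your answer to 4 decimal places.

0.6658

Conditional on each lake, P(X > 5.2): I: 1; II: 0.369441.
By total probability, P(X > 5.2) = 0.47·1 + 0.53·0.369441 = 0.665804.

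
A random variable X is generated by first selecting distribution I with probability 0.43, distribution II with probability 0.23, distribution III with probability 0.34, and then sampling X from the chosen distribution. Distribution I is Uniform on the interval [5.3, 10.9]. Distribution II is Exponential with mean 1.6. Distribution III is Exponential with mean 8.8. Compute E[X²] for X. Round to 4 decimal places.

For each component E[X²] = Var + (mean)², giving I: 68.2233; II: 5.12; III: 154.88.
Overall E[X²] = 0.43·68.2233 + 0.23·5.12 + 0.34·154.88 = 83.1728.

83.1728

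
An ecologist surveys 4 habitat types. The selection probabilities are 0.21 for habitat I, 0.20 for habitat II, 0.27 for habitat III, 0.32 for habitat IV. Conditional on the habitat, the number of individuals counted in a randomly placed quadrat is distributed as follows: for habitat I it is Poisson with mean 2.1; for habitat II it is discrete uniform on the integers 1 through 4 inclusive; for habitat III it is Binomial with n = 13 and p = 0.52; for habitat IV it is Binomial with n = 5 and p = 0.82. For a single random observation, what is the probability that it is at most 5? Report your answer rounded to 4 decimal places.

0.7911

Conditional on each habitat, P(X ≤ 5): I: 0.979551; II: 1; III: 0.242364; IV: 1.
By total probability, P(X ≤ 5) = 0.21·0.979551 + 0.2·1 + 0.27·0.242364 + 0.32·1 = 0.791144.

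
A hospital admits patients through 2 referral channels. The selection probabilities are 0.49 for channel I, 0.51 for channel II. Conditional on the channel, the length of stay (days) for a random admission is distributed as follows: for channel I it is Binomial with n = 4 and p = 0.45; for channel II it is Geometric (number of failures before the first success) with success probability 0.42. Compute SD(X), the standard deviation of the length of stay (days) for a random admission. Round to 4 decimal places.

1.4852

Per component, I: μ=1.8, E[X²]=4.23; II: μ=1.38095, E[X²]=5.19501.
E[X] = 0.49·1.8 + 0.51·1.38095 = 1.58629.
E[X²] = 0.49·4.23 + 0.51·5.19501 = 4.72216.
Var(X) = E[X²] − (E[X])² = 4.72216 − 2.5163 = 2.20585.
SD(X) = √2.20585 = 1.48521.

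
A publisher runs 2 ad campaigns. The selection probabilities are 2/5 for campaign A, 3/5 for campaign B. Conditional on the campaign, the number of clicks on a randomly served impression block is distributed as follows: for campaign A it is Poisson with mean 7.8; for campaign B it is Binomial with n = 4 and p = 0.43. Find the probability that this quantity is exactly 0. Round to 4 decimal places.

Conditional on each campaign, P(X = 0): A: 0.000409735; B: 0.10556.
By total probability, P(X = 0) = 0.4·0.000409735 + 0.6·0.10556 = 0.0634999.

0.0635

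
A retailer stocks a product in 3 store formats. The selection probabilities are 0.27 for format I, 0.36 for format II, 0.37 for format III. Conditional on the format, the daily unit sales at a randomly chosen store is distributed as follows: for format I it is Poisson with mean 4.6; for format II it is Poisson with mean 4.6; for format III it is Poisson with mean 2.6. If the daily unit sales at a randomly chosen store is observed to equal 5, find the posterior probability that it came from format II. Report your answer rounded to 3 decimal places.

Likelihoods P(X=5 | ·): I: 0.172526; II: 0.172526; III: 0.0735394.
Posterior ∝ prior × likelihood. Numerator for II: 0.36·0.172526 = 0.0621092.
Normalizing constant: 0.27·0.172526 + 0.36·0.172526 + 0.37·0.0735394 = 0.135901.
P(II | observation) = 0.0621092 / 0.135901 = 0.457019.

0.457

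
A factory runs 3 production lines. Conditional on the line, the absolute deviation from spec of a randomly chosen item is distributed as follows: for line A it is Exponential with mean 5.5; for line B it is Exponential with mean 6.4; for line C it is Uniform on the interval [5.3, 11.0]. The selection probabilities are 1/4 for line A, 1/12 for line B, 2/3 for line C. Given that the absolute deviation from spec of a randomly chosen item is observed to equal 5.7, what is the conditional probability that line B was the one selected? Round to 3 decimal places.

Likelihoods f(5.7 | ·): A: 0.0644986; B: 0.0641249; C: 0.175439.
Posterior ∝ prior × likelihood. Numerator for B: 0.0833333·0.0641249 = 0.00534374.
Normalizing constant: 0.25·0.0644986 + 0.0833333·0.0641249 + 0.666667·0.175439 = 0.138427.
P(B | observation) = 0.00534374 / 0.138427 = 0.0386032.

0.039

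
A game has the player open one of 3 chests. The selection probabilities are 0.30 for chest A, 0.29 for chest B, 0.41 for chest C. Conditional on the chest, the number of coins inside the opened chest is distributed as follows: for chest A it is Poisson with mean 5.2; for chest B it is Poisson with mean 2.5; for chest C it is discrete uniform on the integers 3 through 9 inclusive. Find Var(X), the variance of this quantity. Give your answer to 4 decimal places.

Per component, A: μ=5.2, E[X²]=32.24; B: μ=2.5, E[X²]=8.75; C: μ=6, E[X²]=40.
E[X] = 0.3·5.2 + 0.29·2.5 + 0.41·6 = 4.745.
E[X²] = 0.3·32.24 + 0.29·8.75 + 0.41·40 = 28.6095.
Var(X) = E[X²] − (E[X])² = 28.6095 − 22.515 = 6.09447.

6.0945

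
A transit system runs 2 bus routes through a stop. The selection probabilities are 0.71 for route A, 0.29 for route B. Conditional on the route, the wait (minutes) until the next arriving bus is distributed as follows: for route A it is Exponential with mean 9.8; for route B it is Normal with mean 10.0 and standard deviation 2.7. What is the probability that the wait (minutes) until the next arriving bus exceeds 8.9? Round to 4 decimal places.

0.4772

Conditional on each route, P(X > 8.9): A: 0.403264; B: 0.658146.
By total probability, P(X > 8.9) = 0.71·0.403264 + 0.29·0.658146 = 0.47718.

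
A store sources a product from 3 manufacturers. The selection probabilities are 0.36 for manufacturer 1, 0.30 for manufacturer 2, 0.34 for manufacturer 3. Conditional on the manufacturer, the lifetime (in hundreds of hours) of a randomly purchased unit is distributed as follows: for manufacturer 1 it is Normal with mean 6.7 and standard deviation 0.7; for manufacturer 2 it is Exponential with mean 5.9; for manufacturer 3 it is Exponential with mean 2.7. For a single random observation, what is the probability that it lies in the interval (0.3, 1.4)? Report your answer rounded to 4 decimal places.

Conditional on each manufacturer, P(0.3 < X < 1.4): 1: 1.84297e-14; 2: 0.16166; 3: 0.299437.
By total probability, P(0.3 < X < 1.4) = 0.36·1.84297e-14 + 0.3·0.16166 + 0.34·0.299437 = 0.150307.

0.1503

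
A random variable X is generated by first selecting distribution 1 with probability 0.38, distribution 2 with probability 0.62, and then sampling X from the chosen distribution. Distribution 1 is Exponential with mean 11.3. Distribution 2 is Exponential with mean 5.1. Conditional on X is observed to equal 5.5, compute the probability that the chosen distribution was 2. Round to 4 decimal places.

Likelihoods f(5.5 | ·): 1: 0.0543925; 2: 0.0666919.
Posterior ∝ prior × likelihood. Numerator for 2: 0.62·0.0666919 = 0.041349.
Normalizing constant: 0.38·0.0543925 + 0.62·0.0666919 = 0.0620181.
P(2 | observation) = 0.041349 / 0.0620181 = 0.666724.

0.6667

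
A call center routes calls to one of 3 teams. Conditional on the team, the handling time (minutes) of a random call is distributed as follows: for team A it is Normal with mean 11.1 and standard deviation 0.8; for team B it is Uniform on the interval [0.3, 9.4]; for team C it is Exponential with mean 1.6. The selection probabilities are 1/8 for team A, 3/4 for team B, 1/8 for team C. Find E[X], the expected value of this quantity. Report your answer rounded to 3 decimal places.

5.225

Component means — A: 11.1; B: 4.85; C: 1.6.
E[X] = 0.125·11.1 + 0.75·4.85 + 0.125·1.6 = 5.225.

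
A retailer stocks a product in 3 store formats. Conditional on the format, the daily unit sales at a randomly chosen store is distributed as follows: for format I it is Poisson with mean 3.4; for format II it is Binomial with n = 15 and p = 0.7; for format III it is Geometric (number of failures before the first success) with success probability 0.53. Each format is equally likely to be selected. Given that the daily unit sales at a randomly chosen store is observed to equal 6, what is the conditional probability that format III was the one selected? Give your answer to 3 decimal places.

0.064

Likelihoods P(X=6 | ·): I: 0.0716044; II: 0.01159; III: 0.00571298.
Posterior ∝ prior × likelihood. Numerator for III: 0.333333·0.00571298 = 0.00190433.
Normalizing constant: 0.333333·0.0716044 + 0.333333·0.01159 + 0.333333·0.00571298 = 0.0296358.
P(III | observation) = 0.00190433 / 0.0296358 = 0.0642577.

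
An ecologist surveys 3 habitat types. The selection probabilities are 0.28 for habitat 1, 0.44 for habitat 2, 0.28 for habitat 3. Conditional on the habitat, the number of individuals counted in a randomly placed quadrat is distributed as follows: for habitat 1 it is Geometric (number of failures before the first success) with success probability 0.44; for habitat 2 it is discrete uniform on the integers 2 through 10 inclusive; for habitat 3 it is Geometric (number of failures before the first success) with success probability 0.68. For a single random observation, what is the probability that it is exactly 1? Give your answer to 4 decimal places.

0.1299

Conditional on each habitat, P(X = 1): 1: 0.2464; 2: 0; 3: 0.2176.
By total probability, P(X = 1) = 0.28·0.2464 + 0.44·0 + 0.28·0.2176 = 0.12992.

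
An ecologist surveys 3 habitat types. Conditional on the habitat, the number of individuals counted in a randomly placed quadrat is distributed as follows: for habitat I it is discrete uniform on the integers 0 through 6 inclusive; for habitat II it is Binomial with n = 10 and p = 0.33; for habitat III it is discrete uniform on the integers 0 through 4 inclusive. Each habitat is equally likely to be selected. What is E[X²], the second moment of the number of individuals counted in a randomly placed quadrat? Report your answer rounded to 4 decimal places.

10.7003

For each component E[X²] = Var + (mean)², giving I: 13; II: 13.101; III: 6.
Overall E[X²] = 0.333333·13 + 0.333333·13.101 + 0.333333·6 = 10.7003.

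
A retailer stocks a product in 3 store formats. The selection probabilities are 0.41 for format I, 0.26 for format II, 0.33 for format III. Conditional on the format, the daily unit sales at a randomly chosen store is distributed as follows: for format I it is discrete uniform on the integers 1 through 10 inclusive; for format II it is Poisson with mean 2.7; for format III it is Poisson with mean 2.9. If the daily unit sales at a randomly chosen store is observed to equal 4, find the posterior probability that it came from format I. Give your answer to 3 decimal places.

Likelihoods P(X=4 | ·): I: 0.1; II: 0.148816; III: 0.162154.
Posterior ∝ prior × likelihood. Numerator for I: 0.41·0.1 = 0.041.
Normalizing constant: 0.41·0.1 + 0.26·0.148816 + 0.33·0.162154 = 0.133203.
P(I | observation) = 0.041 / 0.133203 = 0.307801.

0.308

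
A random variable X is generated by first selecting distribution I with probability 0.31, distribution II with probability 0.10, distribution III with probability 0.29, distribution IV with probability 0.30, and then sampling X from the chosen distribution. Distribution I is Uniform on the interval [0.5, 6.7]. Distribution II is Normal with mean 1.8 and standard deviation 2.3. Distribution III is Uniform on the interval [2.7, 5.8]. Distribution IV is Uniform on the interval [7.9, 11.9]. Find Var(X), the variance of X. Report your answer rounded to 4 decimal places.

10.9035

Per component, I: μ=3.6, E[X²]=16.1633; II: μ=1.8, E[X²]=8.53; III: μ=4.25, E[X²]=18.8633; IV: μ=9.9, E[X²]=99.3433.
E[X] = 0.31·3.6 + 0.1·1.8 + 0.29·4.25 + 0.3·9.9 = 5.4985.
E[X²] = 0.31·16.1633 + 0.1·8.53 + 0.29·18.8633 + 0.3·99.3433 = 41.137.
Var(X) = E[X²] − (E[X])² = 41.137 − 30.2335 = 10.9035.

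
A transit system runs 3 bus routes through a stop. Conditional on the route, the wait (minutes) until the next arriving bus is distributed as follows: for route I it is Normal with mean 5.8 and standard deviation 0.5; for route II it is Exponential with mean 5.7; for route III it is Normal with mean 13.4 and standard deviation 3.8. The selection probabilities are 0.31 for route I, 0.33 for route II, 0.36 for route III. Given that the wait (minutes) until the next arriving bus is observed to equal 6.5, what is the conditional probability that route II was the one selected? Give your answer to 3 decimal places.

Likelihoods f(6.5 | ·): I: 0.299455; II: 0.0560889; III: 0.0201917.
Posterior ∝ prior × likelihood. Numerator for II: 0.33·0.0560889 = 0.0185093.
Normalizing constant: 0.31·0.299455 + 0.33·0.0560889 + 0.36·0.0201917 = 0.118609.
P(II | observation) = 0.0185093 / 0.118609 = 0.156053.

0.156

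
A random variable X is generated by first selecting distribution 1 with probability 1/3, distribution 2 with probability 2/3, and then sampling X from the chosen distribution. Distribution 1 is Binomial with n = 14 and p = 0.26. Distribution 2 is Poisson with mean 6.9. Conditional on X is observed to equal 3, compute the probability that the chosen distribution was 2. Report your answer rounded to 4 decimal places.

Likelihoods P(X=3 | ·): 1: 0.233115; 2: 0.0551778.
Posterior ∝ prior × likelihood. Numerator for 2: 0.666667·0.0551778 = 0.0367852.
Normalizing constant: 0.333333·0.233115 + 0.666667·0.0551778 = 0.11449.
P(2 | observation) = 0.0367852 / 0.11449 = 0.321295.

0.3213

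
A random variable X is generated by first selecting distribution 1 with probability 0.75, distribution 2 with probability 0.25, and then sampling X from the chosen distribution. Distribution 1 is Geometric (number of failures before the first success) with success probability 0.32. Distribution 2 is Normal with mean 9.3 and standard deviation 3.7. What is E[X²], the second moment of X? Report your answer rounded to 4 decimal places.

For each component E[X²] = Var + (mean)², giving 1: 11.1562; 2: 100.18.
Overall E[X²] = 0.75·11.1562 + 0.25·100.18 = 33.4122.

33.4122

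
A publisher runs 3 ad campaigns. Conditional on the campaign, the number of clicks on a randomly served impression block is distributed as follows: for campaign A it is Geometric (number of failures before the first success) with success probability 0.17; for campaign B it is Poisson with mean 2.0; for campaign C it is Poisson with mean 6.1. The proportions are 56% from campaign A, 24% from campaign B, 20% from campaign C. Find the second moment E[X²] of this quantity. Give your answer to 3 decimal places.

39.534

For each component E[X²] = Var + (mean)², giving A: 52.5571; B: 6; C: 43.31.
Overall E[X²] = 0.56·52.5571 + 0.24·6 + 0.2·43.31 = 39.534.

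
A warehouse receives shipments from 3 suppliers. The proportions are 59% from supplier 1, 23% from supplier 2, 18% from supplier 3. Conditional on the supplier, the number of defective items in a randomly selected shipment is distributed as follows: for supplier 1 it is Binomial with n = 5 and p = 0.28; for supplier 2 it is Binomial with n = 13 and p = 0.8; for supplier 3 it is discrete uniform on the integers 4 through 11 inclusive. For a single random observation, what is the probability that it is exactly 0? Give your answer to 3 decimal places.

Conditional on each supplier, P(X = 0): 1: 0.193492; 2: 8.192e-10; 3: 0.
By total probability, P(X = 0) = 0.59·0.193492 + 0.23·8.192e-10 + 0.18·0 = 0.11416.

0.114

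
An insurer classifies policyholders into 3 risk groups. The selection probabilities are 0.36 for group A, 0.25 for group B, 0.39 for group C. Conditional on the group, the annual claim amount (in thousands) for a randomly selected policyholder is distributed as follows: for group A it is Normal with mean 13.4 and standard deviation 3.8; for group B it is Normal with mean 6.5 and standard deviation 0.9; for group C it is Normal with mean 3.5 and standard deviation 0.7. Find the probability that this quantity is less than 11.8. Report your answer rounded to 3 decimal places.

Conditional on each group, P(X < 11.8): A: 0.336858; B: 1; C: 1.
By total probability, P(X < 11.8) = 0.36·0.336858 + 0.25·1 + 0.39·1 = 0.761269.

0.761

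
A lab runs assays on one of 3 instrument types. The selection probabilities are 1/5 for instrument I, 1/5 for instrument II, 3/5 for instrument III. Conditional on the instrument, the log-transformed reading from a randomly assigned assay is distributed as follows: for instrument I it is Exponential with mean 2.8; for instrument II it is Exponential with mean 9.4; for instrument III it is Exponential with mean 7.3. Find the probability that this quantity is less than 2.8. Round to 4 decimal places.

0.3691

Conditional on each instrument, P(X < 2.8): I: 0.632121; II: 0.257604; III: 0.31857.
By total probability, P(X < 2.8) = 0.2·0.632121 + 0.2·0.257604 + 0.6·0.31857 = 0.369087.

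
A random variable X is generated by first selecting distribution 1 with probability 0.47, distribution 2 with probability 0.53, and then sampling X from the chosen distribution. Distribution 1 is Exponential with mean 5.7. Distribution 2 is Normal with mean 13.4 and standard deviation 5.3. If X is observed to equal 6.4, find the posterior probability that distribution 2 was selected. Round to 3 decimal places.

Likelihoods f(6.4 | ·): 1: 0.0570816; 2: 0.0314662.
Posterior ∝ prior × likelihood. Numerator for 2: 0.53·0.0314662 = 0.0166771.
Normalizing constant: 0.47·0.0570816 + 0.53·0.0314662 = 0.0435054.
P(2 | observation) = 0.0166771 / 0.0435054 = 0.383333.

0.383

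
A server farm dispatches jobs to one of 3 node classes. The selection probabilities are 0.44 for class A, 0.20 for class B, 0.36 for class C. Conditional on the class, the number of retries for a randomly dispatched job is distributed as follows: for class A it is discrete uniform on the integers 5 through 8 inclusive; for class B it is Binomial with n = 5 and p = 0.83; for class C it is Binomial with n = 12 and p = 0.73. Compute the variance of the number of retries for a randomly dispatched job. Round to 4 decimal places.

Per component, A: μ=6.5, E[X²]=43.5; B: μ=4.15, E[X²]=17.928; C: μ=8.76, E[X²]=79.1028.
E[X] = 0.44·6.5 + 0.2·4.15 + 0.36·8.76 = 6.8436.
E[X²] = 0.44·43.5 + 0.2·17.928 + 0.36·79.1028 = 51.2026.
Var(X) = E[X²] − (E[X])² = 51.2026 − 46.8349 = 4.36775.

4.3677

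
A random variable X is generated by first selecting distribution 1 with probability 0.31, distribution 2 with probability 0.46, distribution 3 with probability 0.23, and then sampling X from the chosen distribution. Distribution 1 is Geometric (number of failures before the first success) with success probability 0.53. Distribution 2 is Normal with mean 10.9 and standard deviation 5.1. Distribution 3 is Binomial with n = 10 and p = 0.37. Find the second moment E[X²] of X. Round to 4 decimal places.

71.0645

For each component E[X²] = Var + (mean)², giving 1: 2.45959; 2: 144.82; 3: 16.021.
Overall E[X²] = 0.31·2.45959 + 0.46·144.82 + 0.23·16.021 = 71.0645.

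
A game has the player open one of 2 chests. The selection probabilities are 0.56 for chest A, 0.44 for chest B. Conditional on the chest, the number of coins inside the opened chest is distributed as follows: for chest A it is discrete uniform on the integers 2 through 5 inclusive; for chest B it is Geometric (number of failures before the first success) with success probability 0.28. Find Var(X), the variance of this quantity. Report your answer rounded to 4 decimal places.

4.9533

Per component, A: μ=3.5, E[X²]=13.5; B: μ=2.57143, E[X²]=15.7959.
E[X] = 0.56·3.5 + 0.44·2.57143 = 3.09143.
E[X²] = 0.56·13.5 + 0.44·15.7959 = 14.5102.
Var(X) = E[X²] − (E[X])² = 14.5102 − 9.55693 = 4.95327.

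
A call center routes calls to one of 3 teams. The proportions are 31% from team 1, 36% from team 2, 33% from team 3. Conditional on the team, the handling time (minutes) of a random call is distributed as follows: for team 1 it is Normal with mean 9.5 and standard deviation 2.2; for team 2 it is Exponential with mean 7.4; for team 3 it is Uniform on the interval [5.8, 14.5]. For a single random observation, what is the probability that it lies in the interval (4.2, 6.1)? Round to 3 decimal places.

Conditional on each team, P(4.2 < X < 6.1): 1: 0.053122; 2: 0.128372; 3: 0.0344828.
By total probability, P(4.2 < X < 6.1) = 0.31·0.053122 + 0.36·0.128372 + 0.33·0.0344828 = 0.0740609.

0.074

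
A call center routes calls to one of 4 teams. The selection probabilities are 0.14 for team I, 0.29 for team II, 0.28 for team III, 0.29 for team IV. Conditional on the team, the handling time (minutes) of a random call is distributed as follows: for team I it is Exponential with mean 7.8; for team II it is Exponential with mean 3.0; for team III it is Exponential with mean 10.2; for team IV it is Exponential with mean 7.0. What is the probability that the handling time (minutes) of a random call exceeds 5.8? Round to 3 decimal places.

0.394

Conditional on each team, P(X > 5.8): I: 0.475404; II: 0.144665; III: 0.566302; IV: 0.436673.
By total probability, P(X > 5.8) = 0.14·0.475404 + 0.29·0.144665 + 0.28·0.566302 + 0.29·0.436673 = 0.393709.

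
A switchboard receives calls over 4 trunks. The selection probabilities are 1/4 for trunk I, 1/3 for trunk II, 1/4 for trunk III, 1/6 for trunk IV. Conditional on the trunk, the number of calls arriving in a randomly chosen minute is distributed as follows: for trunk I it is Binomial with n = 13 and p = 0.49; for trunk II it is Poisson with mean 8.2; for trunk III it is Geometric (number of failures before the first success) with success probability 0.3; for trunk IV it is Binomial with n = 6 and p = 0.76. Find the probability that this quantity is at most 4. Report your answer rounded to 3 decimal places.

Conditional on each trunk, P(X ≤ 4): I: 0.149766; II: 0.0887402; III: 0.83193; IV: 0.442184.
By total probability, P(X ≤ 4) = 0.25·0.149766 + 0.333333·0.0887402 + 0.25·0.83193 + 0.166667·0.442184 = 0.348701.

0.349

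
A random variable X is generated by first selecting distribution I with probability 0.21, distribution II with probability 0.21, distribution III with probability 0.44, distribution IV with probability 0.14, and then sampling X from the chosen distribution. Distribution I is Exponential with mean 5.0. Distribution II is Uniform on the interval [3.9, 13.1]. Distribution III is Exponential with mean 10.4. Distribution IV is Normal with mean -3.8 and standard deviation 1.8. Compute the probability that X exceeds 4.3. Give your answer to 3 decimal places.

0.581

Conditional on each component, P(X > 4.3): I: 0.423162; II: 0.956522; III: 0.661357; IV: 3.39767e-06.
By total probability, P(X > 4.3) = 0.21·0.423162 + 0.21·0.956522 + 0.44·0.661357 + 0.14·3.39767e-06 = 0.580731.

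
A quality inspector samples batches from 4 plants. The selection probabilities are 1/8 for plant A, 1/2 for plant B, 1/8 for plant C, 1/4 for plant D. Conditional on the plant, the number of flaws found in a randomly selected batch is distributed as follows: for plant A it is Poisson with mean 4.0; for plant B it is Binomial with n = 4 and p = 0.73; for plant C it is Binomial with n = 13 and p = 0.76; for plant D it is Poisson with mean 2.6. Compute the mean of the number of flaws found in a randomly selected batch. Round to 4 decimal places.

Component means — A: 4; B: 2.92; C: 9.88; D: 2.6.
E[X] = 0.125·4 + 0.5·2.92 + 0.125·9.88 + 0.25·2.6 = 3.845.

3.8450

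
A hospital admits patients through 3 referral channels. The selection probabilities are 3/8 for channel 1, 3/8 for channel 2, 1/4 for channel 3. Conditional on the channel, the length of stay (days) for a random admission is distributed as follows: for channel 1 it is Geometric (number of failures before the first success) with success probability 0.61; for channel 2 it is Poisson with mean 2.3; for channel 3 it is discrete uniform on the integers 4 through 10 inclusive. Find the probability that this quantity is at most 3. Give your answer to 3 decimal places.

Conditional on each channel, P(X ≤ 3): 1: 0.976866; 2: 0.799347; 3: 0.
By total probability, P(X ≤ 3) = 0.375·0.976866 + 0.375·0.799347 + 0.25·0 = 0.66608.

0.666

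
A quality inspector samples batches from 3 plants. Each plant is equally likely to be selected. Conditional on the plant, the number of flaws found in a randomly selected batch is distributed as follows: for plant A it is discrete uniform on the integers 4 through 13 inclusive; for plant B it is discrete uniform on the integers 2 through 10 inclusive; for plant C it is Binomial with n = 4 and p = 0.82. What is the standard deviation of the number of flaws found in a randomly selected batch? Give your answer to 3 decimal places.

3.117

Per component, A: μ=8.5, E[X²]=80.5; B: μ=6, E[X²]=42.6667; C: μ=3.28, E[X²]=11.3488.
E[X] = 0.333333·8.5 + 0.333333·6 + 0.333333·3.28 = 5.92667.
E[X²] = 0.333333·80.5 + 0.333333·42.6667 + 0.333333·11.3488 = 44.8385.
Var(X) = E[X²] − (E[X])² = 44.8385 − 35.1254 = 9.71311.
SD(X) = √9.71311 = 3.11659.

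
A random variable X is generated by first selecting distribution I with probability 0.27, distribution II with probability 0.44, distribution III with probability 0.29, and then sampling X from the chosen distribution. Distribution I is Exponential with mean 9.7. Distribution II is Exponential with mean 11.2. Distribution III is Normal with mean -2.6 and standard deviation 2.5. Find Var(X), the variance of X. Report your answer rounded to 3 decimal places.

Per component, I: μ=9.7, E[X²]=188.18; II: μ=11.2, E[X²]=250.88; III: μ=-2.6, E[X²]=13.01.
E[X] = 0.27·9.7 + 0.44·11.2 + 0.29·-2.6 = 6.793.
E[X²] = 0.27·188.18 + 0.44·250.88 + 0.29·13.01 = 164.969.
Var(X) = E[X²] − (E[X])² = 164.969 − 46.1448 = 118.824.

118.824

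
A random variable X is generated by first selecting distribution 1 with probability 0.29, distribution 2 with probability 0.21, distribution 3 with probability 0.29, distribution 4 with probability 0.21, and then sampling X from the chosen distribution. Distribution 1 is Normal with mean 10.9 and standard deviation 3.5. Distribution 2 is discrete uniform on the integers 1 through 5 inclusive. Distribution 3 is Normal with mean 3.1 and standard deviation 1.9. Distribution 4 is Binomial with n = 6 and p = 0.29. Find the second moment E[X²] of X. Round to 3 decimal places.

45.046

For each component E[X²] = Var + (mean)², giving 1: 131.06; 2: 11; 3: 13.22; 4: 4.263.
Overall E[X²] = 0.29·131.06 + 0.21·11 + 0.29·13.22 + 0.21·4.263 = 45.0464.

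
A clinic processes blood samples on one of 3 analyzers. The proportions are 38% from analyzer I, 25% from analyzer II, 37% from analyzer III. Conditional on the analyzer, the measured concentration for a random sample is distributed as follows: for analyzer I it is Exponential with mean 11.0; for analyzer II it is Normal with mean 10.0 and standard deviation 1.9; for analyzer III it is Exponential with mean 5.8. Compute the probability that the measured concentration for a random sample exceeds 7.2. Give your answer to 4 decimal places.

0.5368

Conditional on each analyzer, P(X > 7.2): I: 0.519678; II: 0.929717; III: 0.288985.
By total probability, P(X > 7.2) = 0.38·0.519678 + 0.25·0.929717 + 0.37·0.288985 = 0.536831.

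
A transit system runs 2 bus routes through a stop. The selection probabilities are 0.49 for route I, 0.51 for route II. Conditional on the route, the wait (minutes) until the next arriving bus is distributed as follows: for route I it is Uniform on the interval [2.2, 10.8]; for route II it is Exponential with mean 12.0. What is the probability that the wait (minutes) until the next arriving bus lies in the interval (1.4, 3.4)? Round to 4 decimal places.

0.1380

Conditional on each route, P(1.4 < X < 3.4): I: 0.139535; II: 0.136613.
By total probability, P(1.4 < X < 3.4) = 0.49·0.139535 + 0.51·0.136613 = 0.138045.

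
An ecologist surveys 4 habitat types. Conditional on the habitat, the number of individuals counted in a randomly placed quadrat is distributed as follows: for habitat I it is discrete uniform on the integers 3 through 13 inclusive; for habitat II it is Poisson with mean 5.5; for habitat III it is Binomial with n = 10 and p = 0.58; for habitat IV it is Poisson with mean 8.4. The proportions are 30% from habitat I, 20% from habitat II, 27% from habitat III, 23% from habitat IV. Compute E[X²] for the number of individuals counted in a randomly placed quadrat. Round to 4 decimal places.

For each component E[X²] = Var + (mean)², giving I: 74; II: 35.75; III: 36.076; IV: 78.96.
Overall E[X²] = 0.3·74 + 0.2·35.75 + 0.27·36.076 + 0.23·78.96 = 57.2513.

57.2513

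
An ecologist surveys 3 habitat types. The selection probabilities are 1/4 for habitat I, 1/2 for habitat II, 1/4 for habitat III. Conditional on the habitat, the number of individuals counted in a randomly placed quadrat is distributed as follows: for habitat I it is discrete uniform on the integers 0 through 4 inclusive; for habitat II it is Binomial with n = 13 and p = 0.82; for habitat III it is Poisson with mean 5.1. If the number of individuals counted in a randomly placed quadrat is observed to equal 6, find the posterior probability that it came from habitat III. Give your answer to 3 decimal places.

Likelihoods P(X=6 | ·): I: 0; II: 0.0031938; III: 0.149.
Posterior ∝ prior × likelihood. Numerator for III: 0.25·0.149 = 0.03725.
Normalizing constant: 0.25·0 + 0.5·0.0031938 + 0.25·0.149 = 0.0388469.
P(III | observation) = 0.03725 / 0.0388469 = 0.958892.

0.959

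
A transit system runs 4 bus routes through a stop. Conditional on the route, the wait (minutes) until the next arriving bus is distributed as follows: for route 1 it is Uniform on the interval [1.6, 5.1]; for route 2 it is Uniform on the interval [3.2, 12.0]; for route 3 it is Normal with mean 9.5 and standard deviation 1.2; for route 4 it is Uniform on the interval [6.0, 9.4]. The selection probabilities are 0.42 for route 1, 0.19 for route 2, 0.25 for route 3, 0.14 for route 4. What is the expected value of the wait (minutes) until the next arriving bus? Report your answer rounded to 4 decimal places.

6.3040

Component means — 1: 3.35; 2: 7.6; 3: 9.5; 4: 7.7.
E[X] = 0.42·3.35 + 0.19·7.6 + 0.25·9.5 + 0.14·7.7 = 6.304.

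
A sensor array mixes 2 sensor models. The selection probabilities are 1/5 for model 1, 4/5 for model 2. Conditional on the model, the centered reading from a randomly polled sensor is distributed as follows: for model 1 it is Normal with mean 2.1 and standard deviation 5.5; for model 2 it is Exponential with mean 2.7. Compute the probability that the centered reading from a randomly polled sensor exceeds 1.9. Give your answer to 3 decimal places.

0.499

Conditional on each model, P(X > 1.9): 1: 0.514504; 2: 0.49475.
By total probability, P(X > 1.9) = 0.2·0.514504 + 0.8·0.49475 = 0.4987.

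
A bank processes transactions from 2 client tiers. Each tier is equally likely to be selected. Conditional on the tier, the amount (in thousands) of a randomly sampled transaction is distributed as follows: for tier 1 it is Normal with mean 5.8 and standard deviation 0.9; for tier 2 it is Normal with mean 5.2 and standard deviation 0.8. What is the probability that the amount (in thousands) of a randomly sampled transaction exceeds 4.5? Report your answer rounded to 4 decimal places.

0.8675

Conditional on each tier, P(X > 4.5): 1: 0.925693; 2: 0.809213.
By total probability, P(X > 4.5) = 0.5·0.925693 + 0.5·0.809213 = 0.867453.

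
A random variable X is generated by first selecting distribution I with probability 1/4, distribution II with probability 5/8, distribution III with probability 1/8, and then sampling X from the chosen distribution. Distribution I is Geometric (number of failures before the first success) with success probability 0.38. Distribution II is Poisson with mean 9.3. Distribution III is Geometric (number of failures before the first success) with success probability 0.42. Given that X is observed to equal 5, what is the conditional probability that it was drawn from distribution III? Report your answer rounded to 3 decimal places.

Likelihoods P(X=5 | ·): I: 0.034813; II: 0.0530023; III: 0.027567.
Posterior ∝ prior × likelihood. Numerator for III: 0.125·0.027567 = 0.00344587.
Normalizing constant: 0.25·0.034813 + 0.625·0.0530023 + 0.125·0.027567 = 0.0452756.
P(III | observation) = 0.00344587 / 0.0452756 = 0.0761089.

0.076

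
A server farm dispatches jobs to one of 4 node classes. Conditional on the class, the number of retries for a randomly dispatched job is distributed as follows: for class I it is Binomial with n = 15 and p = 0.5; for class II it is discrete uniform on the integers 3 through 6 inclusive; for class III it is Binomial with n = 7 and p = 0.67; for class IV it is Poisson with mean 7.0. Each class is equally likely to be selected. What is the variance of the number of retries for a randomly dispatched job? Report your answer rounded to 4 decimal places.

Per component, I: μ=7.5, E[X²]=60; II: μ=4.5, E[X²]=21.5; III: μ=4.69, E[X²]=23.5438; IV: μ=7, E[X²]=56.
E[X] = 0.25·7.5 + 0.25·4.5 + 0.25·4.69 + 0.25·7 = 5.9225.
E[X²] = 0.25·60 + 0.25·21.5 + 0.25·23.5438 + 0.25·56 = 40.261.
Var(X) = E[X²] − (E[X])² = 40.261 − 35.076 = 5.18494.

5.1849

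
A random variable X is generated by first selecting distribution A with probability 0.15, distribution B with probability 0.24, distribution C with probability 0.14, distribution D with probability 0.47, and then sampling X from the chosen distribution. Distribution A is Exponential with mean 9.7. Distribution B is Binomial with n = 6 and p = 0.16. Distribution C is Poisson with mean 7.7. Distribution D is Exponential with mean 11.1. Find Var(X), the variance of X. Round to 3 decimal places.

90.151

Per component, A: μ=9.7, E[X²]=188.18; B: μ=0.96, E[X²]=1.728; C: μ=7.7, E[X²]=66.99; D: μ=11.1, E[X²]=246.42.
E[X] = 0.15·9.7 + 0.24·0.96 + 0.14·7.7 + 0.47·11.1 = 7.9804.
E[X²] = 0.15·188.18 + 0.24·1.728 + 0.14·66.99 + 0.47·246.42 = 153.838.
Var(X) = E[X²] − (E[X])² = 153.838 − 63.6868 = 90.1509.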